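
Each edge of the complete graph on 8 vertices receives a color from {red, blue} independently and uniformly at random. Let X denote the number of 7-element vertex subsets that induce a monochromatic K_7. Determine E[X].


Let X = Σ_S X_S over the C(8, 7) = 8 subsets S of size 7, where X_S = 1 if the K_7 on S is monochromatic.
For a fixed S, the K_7 on S has C(7, 2) = 21 edges. P[all 21 edges red] = (1/2)^21, and likewise for blue, so P[monochromatic] = 2·(1/2)^21 = 2^{1 − 21} = 1/1048576.
By linearity of expectation: E[X] = C(8, 7) · 2^{1 − 21} = 8 · 1/1048576 = 1/131072.
Numerically: E[X] ≈ 0.000.

E[X] = C(8,7)·2^(1−C(7,2)) = 1/131072 ≈ 0.000.


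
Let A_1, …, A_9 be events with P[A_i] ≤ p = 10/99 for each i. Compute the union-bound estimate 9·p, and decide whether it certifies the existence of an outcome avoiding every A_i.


Union bound: P[∪_{i=1}^{9} A_i] ≤ Σ_i P[A_i] ≤ 9·p = 9·(10/99) = 10/11.
Numerically: 10/11 ≈ 0.909091.
Is 10/11 < 1? YES.
Since P[∪ A_i] ≤ 10/11 < 1, the complement has P[∩ A_i^c] ≥ 1 − 10/11 = 1/11 > 0, so some outcome avoids every A_i.

9·p = 10/11 ≈ 0.909091; existence CERTIFIED by the union bound.


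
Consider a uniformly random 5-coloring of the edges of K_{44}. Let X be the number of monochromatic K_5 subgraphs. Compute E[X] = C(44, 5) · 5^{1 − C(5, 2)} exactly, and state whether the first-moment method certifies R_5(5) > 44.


E[X] = C(44, 5) · 5^{1 − 10} = 1086008 · 5^{−9} = 1086008/1953125.
As a reduced fraction: E[X] = 1086008/1953125 ≈ 0.556036.
Is E[X] < 1? YES.
Since E[X] < 1, there exists a 5-coloring of K_{44} with no monochromatic K_5; hence R_5(5) > 44.

E[X] = 1086008/1953125 ≈ 0.556036; E[X] < 1, so R_5(5) > 44.


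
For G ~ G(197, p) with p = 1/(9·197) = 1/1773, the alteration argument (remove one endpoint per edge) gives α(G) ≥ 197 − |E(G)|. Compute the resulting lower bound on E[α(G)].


E[|E(G)|] = C(197, 2)·p = 19306 · (1/1773) = 98/9.
E[α(G)] ≥ n − E[|E(G)|] = 197 − 98/9 = 1675/9.
Numerically: ≈ 186.1111.
(This is only a lower bound; the true E[α(G)] may be larger.)

E[α(G)] ≥ 1675/9 ≈ 186.1111.


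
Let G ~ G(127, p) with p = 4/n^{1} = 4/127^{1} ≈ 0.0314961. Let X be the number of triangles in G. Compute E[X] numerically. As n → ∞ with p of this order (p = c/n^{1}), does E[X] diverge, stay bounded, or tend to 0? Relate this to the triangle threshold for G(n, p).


Number of potential triangles: C(127, 3) = 333375.
Each occurs with probability p³ ≈ (0.0314961)³ ≈ 3.12441570e-05.
By linearity: E[X] = C(127, 3)·p³ ≈ 333375 · 3.12441570e-05 ≈ 10.416021.
Here α = 1, so p = 4/n is exactly at the triangle threshold p ~ 1/n. Asymptotically E[X] → c³/6 = 4³/6 = 32/3 ≈ 10.666667, a bounded constant. In this regime the triangle count is asymptotically Poisson(c³/6).

E[X] ≈ 10.416021; in regime p = Θ(1/n^{1}) E[X] stays bounded (at the triangle threshold p ~ 1/n).


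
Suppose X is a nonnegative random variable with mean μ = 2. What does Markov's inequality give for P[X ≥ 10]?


μ = E[X] = 2, a = 10.
Markov: P[X ≥ 10] ≤ μ/a = (2)/10 = 1/5.
Numerically: ≈ 0.200.
(Since a = 10 > μ = 2.000, the bound 1/5 is < 1 and informative.)

P[X ≥ 10] ≤ 1/5 ≈ 0.200.


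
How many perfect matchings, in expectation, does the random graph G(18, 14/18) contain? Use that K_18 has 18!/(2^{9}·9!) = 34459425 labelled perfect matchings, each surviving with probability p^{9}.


K_18 has 18!/(2^{9}·9!) = 34459425 labelled perfect matchings.
For each such perfect matching H, let X_H = 1 if all 9 edges of H are present in G. Then P[X_H = 1] = p^{9} = (7/9)^{9} = 40353607/387420489.
Summing the indicators: E[X] = Σ_H E[X_H] = 34459425 · p^{9} = 34459425 · 40353607/387420489 = 17167433257975/4782969.
Numerically: E[X] ≈ 3.59e+06.

E[X] = 34459425 · (7/9)^{9} = 17167433257975/4782969 ≈ 3.59e+06.


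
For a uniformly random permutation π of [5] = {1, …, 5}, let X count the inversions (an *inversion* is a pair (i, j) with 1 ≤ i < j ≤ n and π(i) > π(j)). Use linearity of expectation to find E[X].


Write X = Σ X_I over the C(5, 2) = 10 pairs i < j, with X_I the indicator of one inversion.
There are 10 indicators.
For each fixed pair i < j, the values π(i) and π(j) are two distinct elements of {1, …, 5} in uniformly random order; by symmetry P[π(i) > π(j)] = 1/2.
By linearity: E[X] = 10 · (1/2) = C(5, 2) · (1/2) = 10/2 = 5 ≈ 5.000.

E[X] = 5 = 5.000.


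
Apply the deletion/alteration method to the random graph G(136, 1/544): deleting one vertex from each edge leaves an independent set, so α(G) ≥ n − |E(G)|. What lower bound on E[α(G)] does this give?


E[|E(G)|] = C(136, 2)·p = 9180 · (1/544) = 135/8.
E[α(G)] ≥ n − E[|E(G)|] = 136 − 135/8 = 953/8.
Numerically: ≈ 119.1250.
(This is only a lower bound; the true E[α(G)] may be larger.)

E[α(G)] ≥ 953/8 ≈ 119.1250.


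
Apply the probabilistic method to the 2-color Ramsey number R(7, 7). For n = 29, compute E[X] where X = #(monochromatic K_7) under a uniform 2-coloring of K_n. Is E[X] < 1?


E[X] = C(29, 7) · 2^{1 − 21} = 1560780 · 2^{−20} = 1560780/1048576.
As a reduced fraction: E[X] = 390195/262144 ≈ 1.48848.
Is E[X] < 1? NO.
Since E[X] ≥ 1, the first-moment bound is inconclusive at n = 29; it does NOT by itself certify R(7, 7) > 29.

E[X] = 390195/262144 ≈ 1.48848; E[X] ≥ 1; first-moment method inconclusive here.


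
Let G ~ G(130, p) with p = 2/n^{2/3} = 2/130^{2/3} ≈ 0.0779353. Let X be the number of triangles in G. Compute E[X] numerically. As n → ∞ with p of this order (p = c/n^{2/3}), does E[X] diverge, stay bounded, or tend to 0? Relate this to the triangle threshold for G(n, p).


Number of potential triangles: C(130, 3) = 357760.
Each occurs with probability p³ ≈ (0.0779353)³ ≈ 4.73372781e-04.
By linearity: E[X] = C(130, 3)·p³ ≈ 357760 · 4.73372781e-04 ≈ 169.353846.
Since α = 2/3 < 1, p = c/n^{2/3} ≫ 1/n is above the triangle threshold p ~ 1/n. Asymptotically E[X] ~ (c³/6)·n^{3(1−α)} = (2³/6)·n^{1} → ∞; triangles are abundant w.h.p.

E[X] ≈ 169.353846; in regime p = Θ(1/n^{2/3}) E[X] diverges (above the triangle threshold p ~ 1/n).


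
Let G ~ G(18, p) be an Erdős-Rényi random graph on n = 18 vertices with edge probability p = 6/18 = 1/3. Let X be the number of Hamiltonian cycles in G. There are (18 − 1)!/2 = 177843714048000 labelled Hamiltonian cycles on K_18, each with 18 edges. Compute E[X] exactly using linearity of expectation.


K_18 has (18 − 1)!/2 = 177843714048000 labelled Hamiltonian cycles.
For each such Hamiltonian cycle H, let X_H = 1 if all 18 edges of H are present in G. Then P[X_H = 1] = p^{18} = (1/3)^{18} = 1/387420489.
By linearity: E[X] = Σ_H E[X_H] = 177843714048000 · p^{18} = 177843714048000 · 1/387420489 = 243955712000/531441.
Numerically: E[X] ≈ 4.59e+05.

E[X] = 177843714048000 · (1/3)^{18} = 243955712000/531441 ≈ 4.59e+05.


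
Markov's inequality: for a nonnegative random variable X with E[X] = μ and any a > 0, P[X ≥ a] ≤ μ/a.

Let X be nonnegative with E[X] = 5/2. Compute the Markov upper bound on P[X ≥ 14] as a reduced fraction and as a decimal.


μ = E[X] = 5/2, a = 14.
Markov: P[X ≥ 14] ≤ μ/a = (5/2)/14 = 5/28.
Numerically: ≈ 0.179.
(Since a = 14 > μ = 2.500, the bound 5/28 is < 1 and informative.)

P[X ≥ 14] ≤ 5/28 ≈ 0.179.


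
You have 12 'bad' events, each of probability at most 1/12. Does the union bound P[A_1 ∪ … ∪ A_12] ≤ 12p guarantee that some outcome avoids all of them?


Union bound: P[∪_{i=1}^{12} A_i] ≤ Σ_i P[A_i] ≤ 12·p = 12·(1/12) = 1.
Numerically: 1 ≈ 1.0000.
Is 1 < 1? NO.
Since the bound 1 is ≥ 1, the union bound is uninformative here; it does NOT by itself certify existence.

12·p = 1 ≈ 1.0000; existence NOT certified by the union bound.


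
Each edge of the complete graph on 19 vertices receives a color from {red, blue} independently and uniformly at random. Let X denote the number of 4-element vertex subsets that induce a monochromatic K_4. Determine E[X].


Let X = Σ_S X_S over the C(19, 4) = 3876 subsets S of size 4, where X_S = 1 if the K_4 on S is monochromatic.
For a fixed S, the K_4 on S has C(4, 2) = 6 edges. P[all 6 edges red] = (1/2)^6, and likewise for blue, so P[monochromatic] = 2·(1/2)^6 = 2^{1 − 6} = 1/32.
By linearity of expectation: E[X] = C(19, 4) · 2^{1 − 6} = 3876 · 1/32 = 969/8.
Numerically: E[X] ≈ 121.125.

E[X] = C(19,4)·2^(1−C(4,2)) = 969/8 ≈ 121.125.


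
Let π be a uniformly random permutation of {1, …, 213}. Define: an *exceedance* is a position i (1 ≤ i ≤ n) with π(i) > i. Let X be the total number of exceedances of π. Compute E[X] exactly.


Write X = Σ_{i=1}^{213} X_i, where X_i = 1_{π(i) > i}.
For each fixed i, π(i) is uniform over {1, …, 213} (marginal of a uniform permutation), so P[π(i) > i] = (n − i)/n. Summing: Σ_{i=1}^{213} (n − i)/n = (0 + 1 + … + 212)/213 = 213(213 − 1)/(2·213) = (213 − 1)/2.
Hence E[X] = Σ_{i=1}^{213} (213 − i)/213 = 106 ≈ 106.00000.

E[X] = 106 = 106.00000.


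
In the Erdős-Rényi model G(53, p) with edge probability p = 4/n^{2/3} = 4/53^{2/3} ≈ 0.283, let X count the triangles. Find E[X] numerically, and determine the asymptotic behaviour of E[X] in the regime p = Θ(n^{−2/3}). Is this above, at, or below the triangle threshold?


Number of potential triangles: C(53, 3) = 23426.
Each occurs with probability p³ ≈ (0.283)³ ≈ 2.27839e-02.
By linearity: E[X] = C(53, 3)·p³ ≈ 23426 · 2.27839e-02 ≈ 533.736.
Since α = 2/3 < 1, p = c/n^{2/3} ≫ 1/n is above the triangle threshold p ~ 1/n. Asymptotically E[X] ~ (c³/6)·n^{3(1−α)} = (4³/6)·n^{1} → ∞; triangles are abundant w.h.p.

E[X] ≈ 533.736; in regime p = Θ(1/n^{2/3}) E[X] diverges (above the triangle threshold p ~ 1/n).


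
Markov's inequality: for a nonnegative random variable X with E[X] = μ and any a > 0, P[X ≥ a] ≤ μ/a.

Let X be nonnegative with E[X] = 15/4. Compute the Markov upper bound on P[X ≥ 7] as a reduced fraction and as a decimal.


μ = E[X] = 15/4, a = 7.
Markov: P[X ≥ 7] ≤ μ/a = (15/4)/7 = 15/28.
Numerically: ≈ 0.53571.
(Since a = 7 > μ = 3.75000, the bound 15/28 is < 1 and informative.)

P[X ≥ 7] ≤ 15/28 ≈ 0.53571.


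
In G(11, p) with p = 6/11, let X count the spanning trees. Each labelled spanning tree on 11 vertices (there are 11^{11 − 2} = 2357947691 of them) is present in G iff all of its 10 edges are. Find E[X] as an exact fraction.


K_11 has 11^{11 − 2} = 2357947691 labelled spanning trees.
For each such spanning tree H, let X_H = 1 if all 10 edges of H are present in G. Then P[X_H = 1] = p^{10} = (6/11)^{10} = 60466176/25937424601.
By linearity: E[X] = Σ_H E[X_H] = 2357947691 · p^{10} = 2357947691 · 60466176/25937424601 = 60466176/11.
Numerically: E[X] ≈ 5.5e+06.

E[X] = 2357947691 · (6/11)^{10} = 60466176/11 ≈ 5.5e+06.


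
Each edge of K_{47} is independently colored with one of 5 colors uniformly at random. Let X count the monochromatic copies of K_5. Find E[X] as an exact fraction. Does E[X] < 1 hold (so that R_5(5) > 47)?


E[X] = C(47, 5) · 5^{1 − 10} = 1533939 · 5^{−9} = 1533939/1953125.
As a reduced fraction: E[X] = 1533939/1953125 ≈ 0.7854.
Is E[X] < 1? YES.
Since E[X] < 1, there exists a 5-coloring of K_{47} with no monochromatic K_5; hence R_5(5) > 47.

E[X] = 1533939/1953125 ≈ 0.7854; E[X] < 1, so R_5(5) > 47.


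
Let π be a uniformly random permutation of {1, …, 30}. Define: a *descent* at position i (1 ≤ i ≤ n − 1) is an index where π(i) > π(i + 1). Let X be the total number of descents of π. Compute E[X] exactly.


Write X = Σ X_I over i = 1, …, 29, with X_I the indicator of one descent.
There are 29 indicators.
For each fixed i, the pair (π(i), π(i+1)) is a uniformly random ordered pair of distinct values from {1, …, 30}; by symmetry P[π(i) > π(i+1)] = 1/2.
By linearity: E[X] = 29 · (1/2) = (30 − 1) · (1/2) = 29/2 ≈ 14.500000.

E[X] = 29/2 = 14.500000.


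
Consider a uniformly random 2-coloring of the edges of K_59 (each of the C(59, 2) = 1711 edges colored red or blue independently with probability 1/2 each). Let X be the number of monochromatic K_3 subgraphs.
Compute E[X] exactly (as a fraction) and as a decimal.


Let X = Σ_S X_S over the C(59, 3) = 32509 subsets S of size 3, where X_S = 1 if the K_3 on S is monochromatic.
For a fixed S, the K_3 on S has C(3, 2) = 3 edges. P[all 3 edges red] = (1/2)^3, and likewise for blue, so P[monochromatic] = 2·(1/2)^3 = 2^{1 − 3} = 1/4.
By linearity: E[X] = C(59, 3) · 2^{1 − 3} = 32509 · 1/4 = 32509/4.
Numerically: E[X] ≈ 8127.25000.

E[X] = C(59,3)·2^(1−C(3,2)) = 32509/4 ≈ 8127.25000.


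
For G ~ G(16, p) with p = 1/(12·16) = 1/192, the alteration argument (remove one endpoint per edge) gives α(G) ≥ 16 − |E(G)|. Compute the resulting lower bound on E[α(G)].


E[|E(G)|] = C(16, 2)·p = 120 · (1/192) = 5/8.
E[α(G)] ≥ n − E[|E(G)|] = 16 − 5/8 = 123/8.
Numerically: ≈ 15.3750.
(This is only a lower bound; the true E[α(G)] may be larger.)

E[α(G)] ≥ 123/8 ≈ 15.3750.


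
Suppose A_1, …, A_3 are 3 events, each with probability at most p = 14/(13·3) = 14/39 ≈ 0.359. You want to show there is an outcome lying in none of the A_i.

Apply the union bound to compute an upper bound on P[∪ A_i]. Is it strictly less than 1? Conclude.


Union bound: P[∪_{i=1}^{3} A_i] ≤ Σ_i P[A_i] ≤ 3·p = 3·(14/39) = 14/13.
Numerically: 14/13 ≈ 1.077.
Is 14/13 < 1? NO.
Since the bound 14/13 is ≥ 1, the union bound is uninformative here; it does NOT by itself certify existence.

3·p = 14/13 ≈ 1.077; existence NOT certified by the union bound.


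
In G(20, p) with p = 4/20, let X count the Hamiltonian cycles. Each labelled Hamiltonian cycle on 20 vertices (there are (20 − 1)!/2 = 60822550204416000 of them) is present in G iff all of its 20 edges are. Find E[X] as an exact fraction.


K_20 has (20 − 1)!/2 = 60822550204416000 labelled Hamiltonian cycles.
For each such Hamiltonian cycle H, let X_H = 1 if all 20 edges of H are present in G. Then P[X_H = 1] = p^{20} = (1/5)^{20} = 1/95367431640625.
By linearity: E[X] = Σ_H E[X_H] = 60822550204416000 · p^{20} = 60822550204416000 · 1/95367431640625 = 486580401635328/762939453125.
Numerically: E[X] ≈ 637.77.

E[X] = 60822550204416000 · (1/5)^{20} = 486580401635328/762939453125 ≈ 637.77.


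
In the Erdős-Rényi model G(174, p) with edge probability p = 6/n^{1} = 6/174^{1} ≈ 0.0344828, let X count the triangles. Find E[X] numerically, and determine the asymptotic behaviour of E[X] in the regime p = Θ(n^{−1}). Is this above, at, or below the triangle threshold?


Number of potential triangles: C(174, 3) = 862924.
Each occurs with probability p³ ≈ (0.0344828)³ ≈ 4.10020911e-05.
By linearity: E[X] = C(174, 3)·p³ ≈ 862924 · 4.10020911e-05 ≈ 35.381688.
Here α = 1, so p = 6/n is exactly at the triangle threshold p ~ 1/n. Asymptotically E[X] → c³/6 = 6³/6 = 36 ≈ 36.000000, a bounded constant. In this regime the triangle count is asymptotically Poisson(c³/6).

E[X] ≈ 35.381688; in regime p = Θ(1/n^{1}) E[X] stays bounded (at the triangle threshold p ~ 1/n).


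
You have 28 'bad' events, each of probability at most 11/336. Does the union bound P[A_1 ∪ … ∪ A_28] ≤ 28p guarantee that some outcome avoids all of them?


Union bound: P[∪_{i=1}^{28} A_i] ≤ Σ_i P[A_i] ≤ 28·p = 28·(11/336) = 11/12.
Numerically: 11/12 ≈ 0.91667.
Is 11/12 < 1? YES.
Since P[∪ A_i] ≤ 11/12 < 1, the complement has P[∩ A_i^c] ≥ 1 − 11/12 = 1/12 > 0, so some outcome avoids every A_i.

28·p = 11/12 ≈ 0.91667; existence CERTIFIED by the union bound.


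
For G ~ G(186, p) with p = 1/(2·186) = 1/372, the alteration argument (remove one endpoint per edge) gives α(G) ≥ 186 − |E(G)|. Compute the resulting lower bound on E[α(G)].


E[|E(G)|] = C(186, 2)·p = 17205 · (1/372) = 185/4.
E[α(G)] ≥ n − E[|E(G)|] = 186 − 185/4 = 559/4.
Numerically: ≈ 139.75000.
(This is only a lower bound; the true E[α(G)] may be larger.)

E[α(G)] ≥ 559/4 ≈ 139.75000.


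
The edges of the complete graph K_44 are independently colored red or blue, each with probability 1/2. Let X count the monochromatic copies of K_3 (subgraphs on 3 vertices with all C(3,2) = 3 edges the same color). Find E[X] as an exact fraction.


Let X = Σ_S X_S over the C(44, 3) = 13244 subsets S of size 3, where X_S = 1 if the K_3 on S is monochromatic.
For a fixed S, the K_3 on S has C(3, 2) = 3 edges. P[all 3 edges red] = (1/2)^3, and likewise for blue, so P[monochromatic] = 2·(1/2)^3 = 2^{1 − 3} = 1/4.
Summing: E[X] = C(44, 3) · 2^{1 − 3} = 13244 · 1/4 = 3311.
Numerically: E[X] ≈ 3311.0000.

E[X] = C(44,3)·2^(1−C(3,2)) = 3311 ≈ 3311.0000.


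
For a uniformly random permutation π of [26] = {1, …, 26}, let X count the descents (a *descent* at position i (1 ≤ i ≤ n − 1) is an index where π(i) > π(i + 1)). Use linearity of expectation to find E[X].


Write X = Σ X_I over i = 1, …, 25, with X_I the indicator of one descent.
There are 25 indicators.
For each fixed i, the pair (π(i), π(i+1)) is a uniformly random ordered pair of distinct values from {1, …, 26}; by symmetry P[π(i) > π(i+1)] = 1/2.
By linearity: E[X] = 25 · (1/2) = (26 − 1) · (1/2) = 25/2 ≈ 12.500000.

E[X] = 25/2 = 12.500000.


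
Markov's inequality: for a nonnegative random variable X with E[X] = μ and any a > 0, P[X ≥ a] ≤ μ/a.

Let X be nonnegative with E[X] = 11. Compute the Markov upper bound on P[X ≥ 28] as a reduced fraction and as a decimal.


μ = E[X] = 11, a = 28.
Markov: P[X ≥ 28] ≤ μ/a = (11)/28 = 11/28.
Numerically: ≈ 0.393.
(Since a = 28 > μ = 11.000, the bound 11/28 is < 1 and informative.)

P[X ≥ 28] ≤ 11/28 ≈ 0.393.


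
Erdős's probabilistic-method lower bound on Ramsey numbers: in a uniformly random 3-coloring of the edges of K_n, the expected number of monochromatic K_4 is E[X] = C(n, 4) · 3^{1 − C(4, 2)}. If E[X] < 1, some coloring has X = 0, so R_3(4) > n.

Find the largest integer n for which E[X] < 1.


We need C(n, 4) · 3^{1 − 6} < 1, i.e. C(n, 4) < 3^{6 − 1} = 243.
Check values of n near the boundary:
  n = 9: C(9, 4) = 126; 126 < 243? YES
  n = 10: C(10, 4) = 210; 210 < 243? YES
  n = 11: C(11, 4) = 330; 330 < 243? NO
  n = 12: C(12, 4) = 495; 495 < 243? NO
  n = 13: C(13, 4) = 715; 715 < 243? NO
The largest n with C(n, 4) < 243 is n = 10 (where E[X] = 70/81 ≈ 0.864). Hence R_3(4) > 10, i.e. R_3(4) ≥ 11.

Largest n = 10; hence R_3(4) > 10.


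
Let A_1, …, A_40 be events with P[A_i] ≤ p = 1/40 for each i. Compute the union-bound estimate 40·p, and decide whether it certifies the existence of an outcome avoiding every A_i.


Union bound: P[∪_{i=1}^{40} A_i] ≤ Σ_i P[A_i] ≤ 40·p = 40·(1/40) = 1.
Numerically: 1 ≈ 1.000000.
Is 1 < 1? NO.
Since the bound 1 is ≥ 1, the union bound is uninformative here; it does NOT by itself certify existence.

40·p = 1 ≈ 1.000000; existence NOT certified by the union bound.


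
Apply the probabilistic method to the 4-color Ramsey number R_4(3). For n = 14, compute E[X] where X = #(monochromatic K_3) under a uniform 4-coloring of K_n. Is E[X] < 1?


E[X] = C(14, 3) · 4^{1 − 3} = 364 · 4^{−2} = 364/16.
As a reduced fraction: E[X] = 91/4 ≈ 22.750000.
Is E[X] < 1? NO.
Since E[X] ≥ 1, the first-moment bound is inconclusive at n = 14; it does NOT by itself certify R_4(3) > 14.

E[X] = 91/4 ≈ 22.750000; E[X] ≥ 1; first-moment method inconclusive here.


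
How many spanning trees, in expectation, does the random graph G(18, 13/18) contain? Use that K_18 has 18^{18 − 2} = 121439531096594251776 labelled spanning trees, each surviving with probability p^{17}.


K_18 has 18^{18 − 2} = 121439531096594251776 labelled spanning trees.
For each such spanning tree H, let X_H = 1 if all 17 edges of H are present in G. Then P[X_H = 1] = p^{17} = (13/18)^{17} = 8650415919381337933/2185911559738696531968.
By linearity of expectation: E[X] = Σ_H E[X_H] = 121439531096594251776 · p^{17} = 121439531096594251776 · 8650415919381337933/2185911559738696531968 = 8650415919381337933/18.
Numerically: E[X] ≈ 4.8058e+17.

E[X] = 121439531096594251776 · (13/18)^{17} = 8650415919381337933/18 ≈ 4.8058e+17.


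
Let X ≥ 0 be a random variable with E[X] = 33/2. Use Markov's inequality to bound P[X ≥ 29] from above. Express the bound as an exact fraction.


μ = E[X] = 33/2, a = 29.
Markov: P[X ≥ 29] ≤ μ/a = (33/2)/29 = 33/58.
Numerically: ≈ 0.5690.
(Since a = 29 > μ = 16.5000, the bound 33/58 is < 1 and informative.)

P[X ≥ 29] ≤ 33/58 ≈ 0.5690.


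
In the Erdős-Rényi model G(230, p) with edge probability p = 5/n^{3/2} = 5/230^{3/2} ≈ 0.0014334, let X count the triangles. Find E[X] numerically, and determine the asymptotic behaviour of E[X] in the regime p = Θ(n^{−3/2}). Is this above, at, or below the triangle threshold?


Number of potential triangles: C(230, 3) = 2001460.
Each occurs with probability p³ ≈ (0.0014334)³ ≈ 2.9453354e-09.
By linearity: E[X] = C(230, 3)·p³ ≈ 2001460 · 2.9453354e-09 ≈ 0.00589.
Since α = 3/2 > 1, p = c/n^{3/2} = o(1/n) is below the triangle threshold p ~ 1/n. Asymptotically E[X] ~ (c³/6)·n^{3(1−α)} = (5³/6)·n^{-1.5} → 0, so by Markov's inequality G has no triangles w.h.p.

E[X] ≈ 0.00589; in regime p = Θ(1/n^{3/2}) E[X] tends to 0 (below the triangle threshold p ~ 1/n).


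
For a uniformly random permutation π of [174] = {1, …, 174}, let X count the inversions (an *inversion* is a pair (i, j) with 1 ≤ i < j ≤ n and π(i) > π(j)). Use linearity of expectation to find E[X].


Write X = Σ X_I over the C(174, 2) = 15051 pairs i < j, with X_I the indicator of one inversion.
There are 15051 indicators.
For each fixed pair i < j, the values π(i) and π(j) are two distinct elements of {1, …, 174} in uniformly random order; by symmetry P[π(i) > π(j)] = 1/2.
By linearity: E[X] = 15051 · (1/2) = C(174, 2) · (1/2) = 15051/2 = 15051/2 ≈ 7525.500.

E[X] = 15051/2 = 7525.500.


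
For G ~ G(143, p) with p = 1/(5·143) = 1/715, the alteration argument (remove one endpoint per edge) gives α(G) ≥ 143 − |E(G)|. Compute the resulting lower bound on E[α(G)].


E[|E(G)|] = C(143, 2)·p = 10153 · (1/715) = 71/5.
E[α(G)] ≥ n − E[|E(G)|] = 143 − 71/5 = 644/5.
Numerically: ≈ 128.80000.
(This is only a lower bound; the true E[α(G)] may be larger.)

E[α(G)] ≥ 644/5 ≈ 128.80000.


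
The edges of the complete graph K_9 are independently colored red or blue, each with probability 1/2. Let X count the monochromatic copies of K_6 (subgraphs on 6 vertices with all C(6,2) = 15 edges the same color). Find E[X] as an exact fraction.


Let X = Σ_S X_S over the C(9, 6) = 84 subsets S of size 6, where X_S = 1 if the K_6 on S is monochromatic.
For a fixed S, the K_6 on S has C(6, 2) = 15 edges. P[all 15 edges red] = (1/2)^15, and likewise for blue, so P[monochromatic] = 2·(1/2)^15 = 2^{1 − 15} = 1/16384.
Summing: E[X] = C(9, 6) · 2^{1 − 15} = 84 · 1/16384 = 21/4096.
Numerically: E[X] ≈ 0.005.

E[X] = C(9,6)·2^(1−C(6,2)) = 21/4096 ≈ 0.005.


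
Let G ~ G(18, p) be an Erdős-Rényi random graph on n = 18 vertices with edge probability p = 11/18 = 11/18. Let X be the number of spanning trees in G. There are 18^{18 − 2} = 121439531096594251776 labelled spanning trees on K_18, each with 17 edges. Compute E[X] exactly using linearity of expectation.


K_18 has 18^{18 − 2} = 121439531096594251776 labelled spanning trees.
For each such spanning tree H, let X_H = 1 if all 17 edges of H are present in G. Then P[X_H = 1] = p^{17} = (11/18)^{17} = 505447028499293771/2185911559738696531968.
By linearity of expectation: E[X] = Σ_H E[X_H] = 121439531096594251776 · p^{17} = 121439531096594251776 · 505447028499293771/2185911559738696531968 = 505447028499293771/18.
Numerically: E[X] ≈ 2.80804e+16.

E[X] = 121439531096594251776 · (11/18)^{17} = 505447028499293771/18 ≈ 2.80804e+16.


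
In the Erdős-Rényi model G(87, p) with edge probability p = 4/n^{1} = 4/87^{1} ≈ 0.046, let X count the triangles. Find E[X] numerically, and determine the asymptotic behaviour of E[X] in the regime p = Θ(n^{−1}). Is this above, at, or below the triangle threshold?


Number of potential triangles: C(87, 3) = 105995.
Each occurs with probability p³ ≈ (0.046)³ ≈ 9.71901e-05.
By linearity: E[X] = C(87, 3)·p³ ≈ 105995 · 9.71901e-05 ≈ 10.302.
Here α = 1, so p = 4/n is exactly at the triangle threshold p ~ 1/n. Asymptotically E[X] → c³/6 = 4³/6 = 32/3 ≈ 10.667, a bounded constant. In this regime the triangle count is asymptotically Poisson(c³/6).

E[X] ≈ 10.302; in regime p = Θ(1/n^{1}) E[X] stays bounded (at the triangle threshold p ~ 1/n).


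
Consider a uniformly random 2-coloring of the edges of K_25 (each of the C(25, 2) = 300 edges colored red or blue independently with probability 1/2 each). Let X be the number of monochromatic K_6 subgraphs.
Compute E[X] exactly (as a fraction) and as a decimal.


Let X = Σ_S X_S over the C(25, 6) = 177100 subsets S of size 6, where X_S = 1 if the K_6 on S is monochromatic.
For a fixed S, the K_6 on S has C(6, 2) = 15 edges. P[all 15 edges red] = (1/2)^15, and likewise for blue, so P[monochromatic] = 2·(1/2)^15 = 2^{1 − 15} = 1/16384.
By linearity of expectation: E[X] = C(25, 6) · 2^{1 − 15} = 177100 · 1/16384 = 44275/4096.
Numerically: E[X] ≈ 10.809326.

E[X] = C(25,6)·2^(1−C(6,2)) = 44275/4096 ≈ 10.809326.


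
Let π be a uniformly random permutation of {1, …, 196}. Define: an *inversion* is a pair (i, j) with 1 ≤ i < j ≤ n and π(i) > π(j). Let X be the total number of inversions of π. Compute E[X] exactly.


Write X = Σ X_I over the C(196, 2) = 19110 pairs i < j, with X_I the indicator of one inversion.
There are 19110 indicators.
For each fixed pair i < j, the values π(i) and π(j) are two distinct elements of {1, …, 196} in uniformly random order; by symmetry P[π(i) > π(j)] = 1/2.
By linearity: E[X] = 19110 · (1/2) = C(196, 2) · (1/2) = 19110/2 = 9555 ≈ 9555.000000.

E[X] = 9555 = 9555.000000.


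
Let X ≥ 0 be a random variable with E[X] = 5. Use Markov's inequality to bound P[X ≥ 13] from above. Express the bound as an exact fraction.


μ = E[X] = 5, a = 13.
Markov: P[X ≥ 13] ≤ μ/a = (5)/13 = 5/13.
Numerically: ≈ 0.384615.
(Since a = 13 > μ = 5.000000, the bound 5/13 is < 1 and informative.)

P[X ≥ 13] ≤ 5/13 ≈ 0.384615.


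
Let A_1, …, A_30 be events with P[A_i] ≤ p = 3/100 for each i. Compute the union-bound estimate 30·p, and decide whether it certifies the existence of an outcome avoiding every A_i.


Union bound: P[∪_{i=1}^{30} A_i] ≤ Σ_i P[A_i] ≤ 30·p = 30·(3/100) = 9/10.
Numerically: 9/10 ≈ 0.9000000.
Is 9/10 < 1? YES.
Since P[∪ A_i] ≤ 9/10 < 1, the complement has P[∩ A_i^c] ≥ 1 − 9/10 = 1/10 > 0, so some outcome avoids every A_i.

30·p = 9/10 ≈ 0.9000000; existence CERTIFIED by the union bound.


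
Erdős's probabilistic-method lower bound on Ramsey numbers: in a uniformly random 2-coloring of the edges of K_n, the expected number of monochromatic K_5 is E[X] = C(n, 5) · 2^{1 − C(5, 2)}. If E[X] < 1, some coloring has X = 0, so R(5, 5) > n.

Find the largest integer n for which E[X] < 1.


We need C(n, 5) · 2^{1 − 10} < 1, i.e. C(n, 5) < 2^{10 − 1} = 512.
Check values of n near the boundary:
  n = 9: C(9, 5) = 126; 126 < 512? YES
  n = 10: C(10, 5) = 252; 252 < 512? YES
  n = 11: C(11, 5) = 462; 462 < 512? YES
  n = 12: C(12, 5) = 792; 792 < 512? NO
  n = 13: C(13, 5) = 1287; 1287 < 512? NO
The largest n with C(n, 5) < 512 is n = 11 (where E[X] = 231/256 ≈ 0.90234). Hence R(5, 5) > 11, i.e. R(5, 5) ≥ 12.

Largest n = 11; hence R(5, 5) > 11.


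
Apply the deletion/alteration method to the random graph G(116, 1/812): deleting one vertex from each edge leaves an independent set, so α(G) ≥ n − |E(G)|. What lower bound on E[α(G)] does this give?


E[|E(G)|] = C(116, 2)·p = 6670 · (1/812) = 115/14.
E[α(G)] ≥ n − E[|E(G)|] = 116 − 115/14 = 1509/14.
Numerically: ≈ 107.785714.
(This is only a lower bound; the true E[α(G)] may be larger.)

E[α(G)] ≥ 1509/14 ≈ 107.785714.


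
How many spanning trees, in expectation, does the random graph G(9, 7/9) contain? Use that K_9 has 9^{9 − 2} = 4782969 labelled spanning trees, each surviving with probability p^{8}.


K_9 has 9^{9 − 2} = 4782969 labelled spanning trees.
For each such spanning tree H, let X_H = 1 if all 8 edges of H are present in G. Then P[X_H = 1] = p^{8} = (7/9)^{8} = 5764801/43046721.
By linearity of expectation: E[X] = Σ_H E[X_H] = 4782969 · p^{8} = 4782969 · 5764801/43046721 = 5764801/9.
Numerically: E[X] ≈ 640533.

E[X] = 4782969 · (7/9)^{8} = 5764801/9 ≈ 640533.


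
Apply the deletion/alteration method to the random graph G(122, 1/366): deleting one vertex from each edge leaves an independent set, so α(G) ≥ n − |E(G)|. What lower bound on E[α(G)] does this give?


E[|E(G)|] = C(122, 2)·p = 7381 · (1/366) = 121/6.
E[α(G)] ≥ n − E[|E(G)|] = 122 − 121/6 = 611/6.
Numerically: ≈ 101.83333.
(This is only a lower bound; the true E[α(G)] may be larger.)

E[α(G)] ≥ 611/6 ≈ 101.83333.


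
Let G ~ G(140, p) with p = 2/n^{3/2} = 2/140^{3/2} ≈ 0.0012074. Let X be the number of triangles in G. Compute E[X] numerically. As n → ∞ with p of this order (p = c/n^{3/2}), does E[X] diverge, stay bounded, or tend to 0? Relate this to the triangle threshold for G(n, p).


Number of potential triangles: C(140, 3) = 447580.
Each occurs with probability p³ ≈ (0.0012074)³ ≈ 1.7600047e-09.
By linearity: E[X] = C(140, 3)·p³ ≈ 447580 · 1.7600047e-09 ≈ 0.00079.
Since α = 3/2 > 1, p = c/n^{3/2} = o(1/n) is below the triangle threshold p ~ 1/n. Asymptotically E[X] ~ (c³/6)·n^{3(1−α)} = (2³/6)·n^{-1.5} → 0, so by Markov's inequality G has no triangles w.h.p.

E[X] ≈ 0.00079; in regime p = Θ(1/n^{3/2}) E[X] tends to 0 (below the triangle threshold p ~ 1/n).


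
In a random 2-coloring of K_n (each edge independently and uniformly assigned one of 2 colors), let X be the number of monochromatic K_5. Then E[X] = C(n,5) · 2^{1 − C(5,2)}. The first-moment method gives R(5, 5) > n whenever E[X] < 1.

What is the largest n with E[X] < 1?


We need C(n, 5) · 2^{1 − 10} < 1, i.e. C(n, 5) < 2^{10 − 1} = 512.
Check values of n near the boundary:
  n = 8: C(8, 5) = 56; 56 < 512? YES
  n = 9: C(9, 5) = 126; 126 < 512? YES
  n = 10: C(10, 5) = 252; 252 < 512? YES
  n = 11: C(11, 5) = 462; 462 < 512? YES
  n = 12: C(12, 5) = 792; 792 < 512? NO
  n = 13: C(13, 5) = 1287; 1287 < 512? NO
  n = 14: C(14, 5) = 2002; 2002 < 512? NO
The largest n with C(n, 5) < 512 is n = 11 (where E[X] = 231/256 ≈ 0.902). Hence R(5, 5) > 11, i.e. R(5, 5) ≥ 12.

Largest n = 11; hence R(5, 5) > 11.


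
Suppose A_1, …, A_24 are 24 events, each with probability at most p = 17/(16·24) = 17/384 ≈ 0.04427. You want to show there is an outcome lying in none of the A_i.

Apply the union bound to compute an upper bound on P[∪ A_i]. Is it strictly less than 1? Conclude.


Union bound: P[∪_{i=1}^{24} A_i] ≤ Σ_i P[A_i] ≤ 24·p = 24·(17/384) = 17/16.
Numerically: 17/16 ≈ 1.06250.
Is 17/16 < 1? NO.
Since the bound 17/16 is ≥ 1, the union bound is uninformative here; it does NOT by itself certify existence.

24·p = 17/16 ≈ 1.06250; existence NOT certified by the union bound.


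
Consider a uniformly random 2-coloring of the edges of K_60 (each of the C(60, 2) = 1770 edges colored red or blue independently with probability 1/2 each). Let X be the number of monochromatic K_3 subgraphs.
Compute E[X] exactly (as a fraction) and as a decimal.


Let X = Σ_S X_S over the C(60, 3) = 34220 subsets S of size 3, where X_S = 1 if the K_3 on S is monochromatic.
For a fixed S, the K_3 on S has C(3, 2) = 3 edges. P[all 3 edges red] = (1/2)^3, and likewise for blue, so P[monochromatic] = 2·(1/2)^3 = 2^{1 − 3} = 1/4.
By linearity: E[X] = C(60, 3) · 2^{1 − 3} = 34220 · 1/4 = 8555.
Numerically: E[X] ≈ 8555.000000.

E[X] = C(60,3)·2^(1−C(3,2)) = 8555 ≈ 8555.000000.


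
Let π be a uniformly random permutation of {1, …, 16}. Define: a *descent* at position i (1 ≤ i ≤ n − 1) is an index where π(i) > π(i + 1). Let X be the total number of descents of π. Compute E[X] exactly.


Write X = Σ X_I over i = 1, …, 15, with X_I the indicator of one descent.
There are 15 indicators.
For each fixed i, the pair (π(i), π(i+1)) is a uniformly random ordered pair of distinct values from {1, …, 16}; by symmetry P[π(i) > π(i+1)] = 1/2.
By linearity: E[X] = 15 · (1/2) = (16 − 1) · (1/2) = 15/2 ≈ 7.500.

E[X] = 15/2 = 7.500.


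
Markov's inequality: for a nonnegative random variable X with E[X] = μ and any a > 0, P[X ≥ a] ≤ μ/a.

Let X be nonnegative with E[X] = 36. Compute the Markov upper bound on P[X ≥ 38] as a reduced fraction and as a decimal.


μ = E[X] = 36, a = 38.
Markov: P[X ≥ 38] ≤ μ/a = (36)/38 = 18/19.
Numerically: ≈ 0.947368.
(Since a = 38 > μ = 36.000000, the bound 18/19 is < 1 and informative.)

P[X ≥ 38] ≤ 18/19 ≈ 0.947368.


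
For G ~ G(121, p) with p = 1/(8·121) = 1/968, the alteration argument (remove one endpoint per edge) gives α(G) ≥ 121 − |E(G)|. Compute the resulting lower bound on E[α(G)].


E[|E(G)|] = C(121, 2)·p = 7260 · (1/968) = 15/2.
E[α(G)] ≥ n − E[|E(G)|] = 121 − 15/2 = 227/2.
Numerically: ≈ 113.5000.
(This is only a lower bound; the true E[α(G)] may be larger.)

E[α(G)] ≥ 227/2 ≈ 113.5000.


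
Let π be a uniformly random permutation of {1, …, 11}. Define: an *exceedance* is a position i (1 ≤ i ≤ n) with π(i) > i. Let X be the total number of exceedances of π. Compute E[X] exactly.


Write X = Σ_{i=1}^{11} X_i, where X_i = 1_{π(i) > i}.
For each fixed i, π(i) is uniform over {1, …, 11} (marginal of a uniform permutation), so P[π(i) > i] = (n − i)/n. Summing: Σ_{i=1}^{11} (n − i)/n = (0 + 1 + … + 10)/11 = 11(11 − 1)/(2·11) = (11 − 1)/2.
Hence E[X] = Σ_{i=1}^{11} (11 − i)/11 = 5 ≈ 5.000000.

E[X] = 5 = 5.000000.


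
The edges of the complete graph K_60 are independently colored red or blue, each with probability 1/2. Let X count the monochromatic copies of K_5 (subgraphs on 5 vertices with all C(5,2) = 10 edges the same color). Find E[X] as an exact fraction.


Let X = Σ_S X_S over the C(60, 5) = 5461512 subsets S of size 5, where X_S = 1 if the K_5 on S is monochromatic.
For a fixed S, the K_5 on S has C(5, 2) = 10 edges. P[all 10 edges red] = (1/2)^10, and likewise for blue, so P[monochromatic] = 2·(1/2)^10 = 2^{1 − 10} = 1/512.
Summing: E[X] = C(60, 5) · 2^{1 − 10} = 5461512 · 1/512 = 682689/64.
Numerically: E[X] ≈ 10667.015625.

E[X] = C(60,5)·2^(1−C(5,2)) = 682689/64 ≈ 10667.015625.


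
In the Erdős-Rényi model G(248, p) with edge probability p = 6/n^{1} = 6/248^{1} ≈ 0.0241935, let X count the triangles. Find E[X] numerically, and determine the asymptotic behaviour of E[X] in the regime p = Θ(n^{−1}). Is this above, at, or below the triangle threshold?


Number of potential triangles: C(248, 3) = 2511496.
Each occurs with probability p³ ≈ (0.0241935)³ ≈ 1.41611561e-05.
By linearity: E[X] = C(248, 3)·p³ ≈ 2511496 · 1.41611561e-05 ≈ 35.565687.
Here α = 1, so p = 6/n is exactly at the triangle threshold p ~ 1/n. Asymptotically E[X] → c³/6 = 6³/6 = 36 ≈ 36.000000, a bounded constant. In this regime the triangle count is asymptotically Poisson(c³/6).

E[X] ≈ 35.565687; in regime p = Θ(1/n^{1}) E[X] stays bounded (at the triangle threshold p ~ 1/n).


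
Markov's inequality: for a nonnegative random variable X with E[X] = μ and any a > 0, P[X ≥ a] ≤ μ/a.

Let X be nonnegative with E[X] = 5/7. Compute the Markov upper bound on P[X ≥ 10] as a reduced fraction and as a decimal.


μ = E[X] = 5/7, a = 10.
Markov: P[X ≥ 10] ≤ μ/a = (5/7)/10 = 1/14.
Numerically: ≈ 0.0714.
(Since a = 10 > μ = 0.7143, the bound 1/14 is < 1 and informative.)

P[X ≥ 10] ≤ 1/14 ≈ 0.0714.


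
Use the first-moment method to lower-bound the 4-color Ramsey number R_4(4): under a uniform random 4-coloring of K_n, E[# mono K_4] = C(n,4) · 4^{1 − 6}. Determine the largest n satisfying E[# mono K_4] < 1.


We need C(n, 4) · 4^{1 − 6} < 1, i.e. C(n, 4) < 4^{6 − 1} = 1024.
Check values of n near the boundary:
  n = 8: C(8, 4) = 70; 70 < 1024? YES
  n = 9: C(9, 4) = 126; 126 < 1024? YES
  n = 10: C(10, 4) = 210; 210 < 1024? YES
  n = 11: C(11, 4) = 330; 330 < 1024? YES
  n = 12: C(12, 4) = 495; 495 < 1024? YES
  n = 13: C(13, 4) = 715; 715 < 1024? YES
  n = 14: C(14, 4) = 1001; 1001 < 1024? YES
  n = 15: C(15, 4) = 1365; 1365 < 1024? NO
  n = 16: C(16, 4) = 1820; 1820 < 1024? NO
  n = 17: C(17, 4) = 2380; 2380 < 1024? NO
The largest n with C(n, 4) < 1024 is n = 14 (where E[X] = 1001/1024 ≈ 0.978). Hence R_4(4) > 14, i.e. R_4(4) ≥ 15.

Largest n = 14; hence R_4(4) > 14.


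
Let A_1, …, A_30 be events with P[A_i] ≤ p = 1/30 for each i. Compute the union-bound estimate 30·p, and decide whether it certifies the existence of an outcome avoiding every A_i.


Union bound: P[∪_{i=1}^{30} A_i] ≤ Σ_i P[A_i] ≤ 30·p = 30·(1/30) = 1.
Numerically: 1 ≈ 1.0000000.
Is 1 < 1? NO.
Since the bound 1 is ≥ 1, the union bound is uninformative here; it does NOT by itself certify existence.

30·p = 1 ≈ 1.0000000; existence NOT certified by the union bound.


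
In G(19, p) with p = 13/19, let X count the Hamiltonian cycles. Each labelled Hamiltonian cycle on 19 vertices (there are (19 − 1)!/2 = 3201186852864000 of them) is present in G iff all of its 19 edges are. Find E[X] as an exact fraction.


K_19 has (19 − 1)!/2 = 3201186852864000 labelled Hamiltonian cycles.
For each such Hamiltonian cycle H, let X_H = 1 if all 19 edges of H are present in G. Then P[X_H = 1] = p^{19} = (13/19)^{19} = 1461920290375446110677/1978419655660313589123979.
Summing the indicators: E[X] = Σ_H E[X_H] = 3201186852864000 · p^{19} = 3201186852864000 · 1461920290375446110677/1978419655660313589123979 = 4679880013484999364018134658428928000/1978419655660313589123979.
Numerically: E[X] ≈ 2.36546e+12.

E[X] = 3201186852864000 · (13/19)^{19} = 4679880013484999364018134658428928000/1978419655660313589123979 ≈ 2.36546e+12.


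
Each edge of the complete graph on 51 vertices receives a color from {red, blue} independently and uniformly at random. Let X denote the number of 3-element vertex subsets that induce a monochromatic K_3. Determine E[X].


Let X = Σ_S X_S over the C(51, 3) = 20825 subsets S of size 3, where X_S = 1 if the K_3 on S is monochromatic.
For a fixed S, the K_3 on S has C(3, 2) = 3 edges. P[all 3 edges red] = (1/2)^3, and likewise for blue, so P[monochromatic] = 2·(1/2)^3 = 2^{1 − 3} = 1/4.
By linearity of expectation: E[X] = C(51, 3) · 2^{1 − 3} = 20825 · 1/4 = 20825/4.
Numerically: E[X] ≈ 5206.250000.

E[X] = C(51,3)·2^(1−C(3,2)) = 20825/4 ≈ 5206.250000.


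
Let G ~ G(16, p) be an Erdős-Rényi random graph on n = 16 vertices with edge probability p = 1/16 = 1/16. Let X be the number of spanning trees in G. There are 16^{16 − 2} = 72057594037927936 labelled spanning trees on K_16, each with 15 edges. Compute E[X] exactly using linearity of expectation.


K_16 has 16^{16 − 2} = 72057594037927936 labelled spanning trees.
For each such spanning tree H, let X_H = 1 if all 15 edges of H are present in G. Then P[X_H = 1] = p^{15} = (1/16)^{15} = 1/1152921504606846976.
By linearity: E[X] = Σ_H E[X_H] = 72057594037927936 · p^{15} = 72057594037927936 · 1/1152921504606846976 = 1/16.
Numerically: E[X] ≈ 0.0625.

E[X] = 72057594037927936 · (1/16)^{15} = 1/16 ≈ 0.0625.


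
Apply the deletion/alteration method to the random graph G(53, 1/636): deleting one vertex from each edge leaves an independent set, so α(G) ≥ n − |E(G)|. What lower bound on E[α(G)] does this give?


E[|E(G)|] = C(53, 2)·p = 1378 · (1/636) = 13/6.
E[α(G)] ≥ n − E[|E(G)|] = 53 − 13/6 = 305/6.
Numerically: ≈ 50.8333.
(This is only a lower bound; the true E[α(G)] may be larger.)

E[α(G)] ≥ 305/6 ≈ 50.8333.
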